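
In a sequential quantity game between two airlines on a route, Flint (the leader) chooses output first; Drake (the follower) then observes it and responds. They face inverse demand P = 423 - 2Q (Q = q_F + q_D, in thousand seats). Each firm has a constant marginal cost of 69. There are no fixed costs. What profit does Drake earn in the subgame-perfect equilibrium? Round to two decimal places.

Solve by backward induction. Given q_F, the follower Drake maximises π_D = (423 - 2q_F - 2q_D)q_D - 69q_D.
Setting the follower's marginal profit to zero, 354 - 2q_F - 4q_D = 0, i.e. q_D = (354 - 2q_F)/4.
Flint substitutes q_D(q_F) into its own profit: π_F = q_F(423 - 2q_F - (354 - 2q_F)/2) - 69q_F = (246 - q_F)q_F - 69q_F.
Leader FOC: 177 - 2q_F = 0, so q_F = 177/2.
Then q_D = (354 - 2·(177/2))/4 = 177/4.
Price P = 423 - 2·(531/4) = 315/2.
Drake's profit: (315/2 - 69)·(177/4) = 3916.1250.

3916.13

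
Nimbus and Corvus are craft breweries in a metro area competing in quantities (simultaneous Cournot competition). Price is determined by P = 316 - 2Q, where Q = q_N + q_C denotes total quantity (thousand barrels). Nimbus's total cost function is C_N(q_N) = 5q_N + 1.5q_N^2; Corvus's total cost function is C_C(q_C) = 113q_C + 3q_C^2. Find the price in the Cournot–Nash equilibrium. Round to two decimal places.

Nimbus's profit: π_N = (316 - 2Q)q_N - (5q_N + (3/2)q_N²). Setting ∂π_N/∂q_N = 0: 311 - 7q_N - 2(q_C) = 0.
Corvus's profit: π_C = (316 - 2Q)q_C - (113q_C + 3q_C²). Setting ∂π_C/∂q_C = 0: 203 - 10q_C - 2(q_N) = 0.
Rearranging gives the reaction functions q_N = (311 - 2q_C)/7 and q_C = (203 - 2q_N)/10.
Solving the pair: q_N = 1352/33, q_C = 799/66.
Total output Q = 53.0758, so price P = 316 - 2·53.0758 = 209.8485.

209.85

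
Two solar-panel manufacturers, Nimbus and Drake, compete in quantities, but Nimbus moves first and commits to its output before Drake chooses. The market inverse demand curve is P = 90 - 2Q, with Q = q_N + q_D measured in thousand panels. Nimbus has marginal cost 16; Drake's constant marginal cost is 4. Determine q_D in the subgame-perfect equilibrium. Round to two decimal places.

13.75

The follower Drake best-responds to any q_N: π_D = (90 - 2Q)q_D - 4q_D.
Follower FOC: 86 - 2q_N - 4q_D = 0, so q_D(q_N) = (86 - 2q_N)/4.
The leader anticipates this reaction. Substituting into P = 90 - 2Q gives P = 47 - q_N, so π_N = (47 - q_N)q_N - 16q_N.
Maximising: ∂π_N/∂q_N = 31 - 2q_N = 0, giving q_N = 31/2.
Then q_D = (86 - 2·(31/2))/4 = 55/4.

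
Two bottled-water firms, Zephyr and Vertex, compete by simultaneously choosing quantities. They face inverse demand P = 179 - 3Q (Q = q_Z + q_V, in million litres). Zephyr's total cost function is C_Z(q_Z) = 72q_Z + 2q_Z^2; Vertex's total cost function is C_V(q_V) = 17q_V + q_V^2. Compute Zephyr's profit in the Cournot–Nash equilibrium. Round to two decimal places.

135.79

Zephyr's profit: π_Z = (179 - 3Q)q_Z - (72q_Z + 2q_Z²). Setting ∂π_Z/∂q_Z = 0: 107 - 10q_Z - 3(q_V) = 0.
Vertex's first-order condition: 162 - 8q_V - 3(q_Z) = 0.
Rearranging gives the reaction functions q_Z = (107 - 3q_V)/10 and q_V = (162 - 3q_Z)/8.
Solving the pair: q_Z = 370/71, q_V = 1299/71.
Price P = 179 - 3·(1669/71) = 108.4789.
Zephyr's profit: 108.4789·(370/71) - 72·(370/71) - 2(370/71)² = 135.7866.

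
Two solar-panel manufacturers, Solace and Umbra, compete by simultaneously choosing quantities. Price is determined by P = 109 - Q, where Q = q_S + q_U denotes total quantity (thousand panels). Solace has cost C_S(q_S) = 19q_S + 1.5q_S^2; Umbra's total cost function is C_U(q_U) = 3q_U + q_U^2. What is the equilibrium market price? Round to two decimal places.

72.47

Solace's profit: π_S = (109 - Q)q_S - (19q_S + (3/2)q_S²). Setting ∂π_S/∂q_S = 0: 90 - 5q_S - (q_U) = 0.
Umbra's first-order condition: 106 - 4q_U - (q_S) = 0.
Rearranging gives the reaction functions q_S = (90 - q_U)/5 and q_U = (106 - q_S)/4.
Solving the pair: q_S = 254/19, q_U = 440/19.
Total output Q = 694/19, so price P = 109 - 694/19 = 1377/19.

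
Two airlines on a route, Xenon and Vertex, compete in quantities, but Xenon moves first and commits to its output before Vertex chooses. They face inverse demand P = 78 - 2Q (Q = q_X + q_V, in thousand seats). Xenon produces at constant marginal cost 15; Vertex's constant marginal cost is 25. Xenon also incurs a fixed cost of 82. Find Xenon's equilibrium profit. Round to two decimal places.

Solve by backward induction. Given q_X, the follower Vertex maximises π_V = (78 - 2q_X - 2q_V)q_V - 25q_V.
Follower FOC: 53 - 2q_X - 4q_V = 0, so q_V(q_X) = (53 - 2q_X)/4.
The leader anticipates this reaction. Substituting into P = 78 - 2Q gives P = 103/2 - q_X, so π_X = (103/2 - q_X)q_X - 15q_X.
Leader FOC: 73/2 - 2q_X = 0, so q_X = 73/4.
Then q_V = (53 - 2·(73/4))/4 = 33/8.
Price P = 78 - 2·(179/8) = 133/4.
Xenon's profit: (133/4 - 15)·(73/4) - 82 = 251.0625.

251.06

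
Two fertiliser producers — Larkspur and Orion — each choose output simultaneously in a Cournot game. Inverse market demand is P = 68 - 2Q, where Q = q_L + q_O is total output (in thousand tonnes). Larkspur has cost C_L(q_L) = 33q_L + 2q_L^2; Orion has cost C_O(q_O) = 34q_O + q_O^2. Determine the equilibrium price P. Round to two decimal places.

52.36

Larkspur's profit: π_L = (68 - 2Q)q_L - (33q_L + 2q_L²). Setting ∂π_L/∂q_L = 0: 35 - 8q_L - 2(q_O) = 0.
Orion's profit: π_O = (68 - 2Q)q_O - (34q_O + q_O²). Setting ∂π_O/∂q_O = 0: 34 - 6q_O - 2(q_L) = 0.
So q_L = (35 - 2q_O)/8 and q_O = (34 - 2q_L)/6.
Substituting one into the other gives q_L = 71/22 and q_O = 101/22.
Total output Q = 86/11, so price P = 68 - 2·(86/11) = 576/11.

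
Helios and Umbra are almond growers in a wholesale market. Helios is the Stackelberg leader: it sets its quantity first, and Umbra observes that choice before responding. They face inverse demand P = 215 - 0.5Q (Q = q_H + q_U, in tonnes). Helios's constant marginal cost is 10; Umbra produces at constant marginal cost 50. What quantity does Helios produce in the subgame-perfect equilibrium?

The follower Umbra best-responds to any q_H: π_U = (215 - 0.5Q)q_U - 50q_U.
Follower FOC: 165 - (1/2)q_H - q_U = 0, so q_U(q_H) = (165 - (1/2)q_H).
Helios substitutes q_U(q_H) into its own profit: π_H = q_H(215 - (1/2)q_H - (165 - (1/2)q_H)/2) - 10q_H = (265/2 - (1/4)q_H)q_H - 10q_H.
Leader FOC: 245/2 - (1/2)q_H = 0, so q_H = 245.
Then q_U = (165 - (1/2)·245) = 85/2.

245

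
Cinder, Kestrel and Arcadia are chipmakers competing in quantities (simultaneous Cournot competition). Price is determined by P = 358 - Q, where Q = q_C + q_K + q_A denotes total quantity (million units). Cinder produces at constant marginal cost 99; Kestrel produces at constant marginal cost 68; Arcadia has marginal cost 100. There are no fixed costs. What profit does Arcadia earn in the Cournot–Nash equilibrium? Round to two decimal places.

Cinder's profit: π_C = (358 - Q)q_C - (99q_C). Setting ∂π_C/∂q_C = 0: 259 - 2q_C - (q_K + q_A) = 0.
Kestrel's profit: π_K = (358 - Q)q_K - (68q_K). Setting ∂π_K/∂q_K = 0: 290 - 2q_K - (q_C + q_A) = 0.
Arcadia's first-order condition: 258 - 2q_A - (q_C + q_K) = 0.
Adding the 3 conditions: 807 − 2Q − 2Q = 0, i.e. Q = 807/4.
Back-substituting: q_C = (259 − 807/4) = 229/4, q_K = (290 − 807/4) = 353/4, q_A = (258 − 807/4) = 225/4.
Price P = 358 - 807/4 = 625/4.
Arcadia's profit: (625/4 - 100)·(225/4) = 3164.0625.

3164.06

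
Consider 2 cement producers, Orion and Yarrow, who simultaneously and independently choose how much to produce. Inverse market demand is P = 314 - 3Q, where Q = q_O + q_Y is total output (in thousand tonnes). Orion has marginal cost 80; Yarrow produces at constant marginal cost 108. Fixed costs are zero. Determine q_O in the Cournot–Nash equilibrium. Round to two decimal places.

29.11

Orion's profit: π_O = (314 - 3Q)q_O - (80q_O). Setting ∂π_O/∂q_O = 0: 234 - 6q_O - 3(q_Y) = 0.
Yarrow's first-order condition: 206 - 6q_Y - 3(q_O) = 0.
Best responses: q_O = (234 - 3q_Y)/6, q_Y = (206 - 3q_O)/6.
Substituting one into the other gives q_O = 262/9 and q_Y = 178/9.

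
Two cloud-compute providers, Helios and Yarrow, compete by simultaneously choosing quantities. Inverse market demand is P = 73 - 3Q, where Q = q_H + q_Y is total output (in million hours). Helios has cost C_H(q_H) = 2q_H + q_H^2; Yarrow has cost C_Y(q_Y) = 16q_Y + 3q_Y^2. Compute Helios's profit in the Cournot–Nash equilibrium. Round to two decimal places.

245.08

Helios's profit: π_H = (73 - 3Q)q_H - (2q_H + q_H²). Setting ∂π_H/∂q_H = 0: 71 - 8q_H - 3(q_Y) = 0.
Yarrow's profit: π_Y = (73 - 3Q)q_Y - (16q_Y + 3q_Y²). Setting ∂π_Y/∂q_Y = 0: 57 - 12q_Y - 3(q_H) = 0.
Best responses: q_H = (71 - 3q_Y)/8, q_Y = (57 - 3q_H)/12.
Solving the pair: q_H = 227/29, q_Y = 81/29.
Price P = 73 - 3·(308/29) = 1193/29.
Helios's profit: (1193/29)·(227/29) - 2·(227/29) - (227/29)² = 245.0844.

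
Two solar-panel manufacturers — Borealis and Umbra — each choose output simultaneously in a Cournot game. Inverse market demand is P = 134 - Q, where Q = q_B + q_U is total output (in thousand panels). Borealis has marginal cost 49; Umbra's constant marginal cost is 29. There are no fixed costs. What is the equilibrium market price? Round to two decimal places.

70.67

Borealis's profit: π_B = (134 - Q)q_B - (49q_B). Setting ∂π_B/∂q_B = 0: 85 - 2q_B - (q_U) = 0.
Umbra's first-order condition: 105 - 2q_U - (q_B) = 0.
Best responses: q_B = (85 - q_U)/2, q_U = (105 - q_B)/2.
Solving the pair: q_B = 65/3, q_U = 125/3.
Total output Q = 190/3, so price P = 134 - 190/3 = 212/3.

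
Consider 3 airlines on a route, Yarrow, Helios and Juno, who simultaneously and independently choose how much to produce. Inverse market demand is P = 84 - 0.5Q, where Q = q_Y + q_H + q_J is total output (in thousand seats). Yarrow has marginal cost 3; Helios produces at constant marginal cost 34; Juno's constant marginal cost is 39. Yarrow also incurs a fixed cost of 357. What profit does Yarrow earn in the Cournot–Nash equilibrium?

2381

Yarrow's profit: π_Y = (84 - 0.5Q)q_Y - (3q_Y). Setting ∂π_Y/∂q_Y = 0: 81 - q_Y - (1/2)(q_H + q_J) = 0.
Helios's first-order condition: 50 - q_H - (1/2)(q_Y + q_J) = 0.
Juno's profit: π_J = (84 - 0.5Q)q_J - (39q_J). Setting ∂π_J/∂q_J = 0: 45 - q_J - (1/2)(q_Y + q_H) = 0.
Adding the 3 conditions: 176 − Q − Q = 0, i.e. Q = 88.
Back-substituting: q_Y = (81 − 44)/(1/2) = 74, q_H = (50 − 44)/(1/2) = 12, q_J = (45 − 44)/(1/2) = 2.
Price P = 84 - (1/2)·88 = 40.
Yarrow's profit: (40 - 3)·74 - 357 = 2381.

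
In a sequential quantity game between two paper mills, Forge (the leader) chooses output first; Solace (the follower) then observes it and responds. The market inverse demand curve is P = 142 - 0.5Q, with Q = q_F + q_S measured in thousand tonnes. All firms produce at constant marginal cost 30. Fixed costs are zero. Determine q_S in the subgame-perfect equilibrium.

56

The follower Solace best-responds to any q_F: π_S = (142 - 0.5Q)q_S - 30q_S.
Setting the follower's marginal profit to zero, 112 - (1/2)q_F - q_S = 0, i.e. q_S = (112 - (1/2)q_F).
Forge substitutes q_S(q_F) into its own profit: π_F = q_F(142 - (1/2)q_F - (112 - (1/2)q_F)/2) - 30q_F = (86 - (1/4)q_F)q_F - 30q_F.
Leader FOC: 56 - (1/2)q_F = 0, so q_F = 112.
Then q_S = (112 - (1/2)·112) = 56.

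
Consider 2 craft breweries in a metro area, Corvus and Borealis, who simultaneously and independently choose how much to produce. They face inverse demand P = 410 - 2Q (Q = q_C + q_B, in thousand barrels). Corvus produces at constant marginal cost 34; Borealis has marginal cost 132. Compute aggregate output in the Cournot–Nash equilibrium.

Corvus's profit: π_C = (410 - 2Q)q_C - (34q_C). Setting ∂π_C/∂q_C = 0: 376 - 4q_C - 2(q_B) = 0.
Borealis's first-order condition: 278 - 4q_B - 2(q_C) = 0.
Best responses: q_C = (376 - 2q_B)/4, q_B = (278 - 2q_C)/4.
Substituting one into the other gives q_C = 79 and q_B = 30.
Total output Q = 79 + 30 = 109.

109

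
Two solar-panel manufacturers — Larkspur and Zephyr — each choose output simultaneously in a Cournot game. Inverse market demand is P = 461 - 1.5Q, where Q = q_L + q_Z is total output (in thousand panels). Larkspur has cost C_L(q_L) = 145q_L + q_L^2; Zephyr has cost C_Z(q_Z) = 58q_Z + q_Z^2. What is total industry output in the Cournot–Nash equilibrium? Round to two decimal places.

Larkspur's profit: π_L = (461 - 1.5Q)q_L - (145q_L + q_L²). Setting ∂π_L/∂q_L = 0: 316 - 5q_L - (3/2)(q_Z) = 0.
Zephyr's profit: π_Z = (461 - 1.5Q)q_Z - (58q_Z + q_Z²). Setting ∂π_Z/∂q_Z = 0: 403 - 5q_Z - (3/2)(q_L) = 0.
Rearranging gives the reaction functions q_L = (316 - (3/2)q_Z)/5 and q_Z = (403 - (3/2)q_L)/5.
Solving the pair: q_L = 42.8791, q_Z = 67.7363.
Total output Q = 42.8791 + 67.7363 = 1438/13.

110.62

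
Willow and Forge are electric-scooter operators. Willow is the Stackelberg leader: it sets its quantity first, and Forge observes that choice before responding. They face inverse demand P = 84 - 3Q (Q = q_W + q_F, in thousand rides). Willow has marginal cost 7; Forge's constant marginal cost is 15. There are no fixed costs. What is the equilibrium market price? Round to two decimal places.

Solve by backward induction. Given q_W, the follower Forge maximises π_F = (84 - 3q_W - 3q_F)q_F - 15q_F.
∂π_F/∂q_F = 69 - 3q_W - 6q_F = 0 gives the reaction function q_F = (69 - 3q_W)/6.
The leader anticipates this reaction. Substituting into P = 84 - 3Q gives P = 99/2 - (3/2)q_W, so π_W = (99/2 - (3/2)q_W)q_W - 7q_W.
The leader's first-order condition 85/2 - 3q_W = 0 yields q_W = 85/6.
Then q_F = (69 - 3·(85/6))/6 = 53/12.
Total output Q = 223/12, so price P = 84 - 3·(223/12) = 113/4.

28.25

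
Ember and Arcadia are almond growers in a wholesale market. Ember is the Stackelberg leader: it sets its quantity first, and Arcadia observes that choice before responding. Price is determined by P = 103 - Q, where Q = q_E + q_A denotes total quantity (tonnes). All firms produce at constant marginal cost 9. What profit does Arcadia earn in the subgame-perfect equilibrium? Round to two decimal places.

552.25

Solve by backward induction. Given q_E, the follower Arcadia maximises π_A = (103 - q_E - q_A)q_A - 9q_A.
∂π_A/∂q_A = 94 - q_E - 2q_A = 0 gives the reaction function q_A = (94 - q_E)/2.
The leader anticipates this reaction. Substituting into P = 103 - Q gives P = 56 - (1/2)q_E, so π_E = (56 - (1/2)q_E)q_E - 9q_E.
Maximising: ∂π_E/∂q_E = 47 - q_E = 0, giving q_E = 47.
Then q_A = (94 - 47)/2 = 47/2.
Price P = 103 - 141/2 = 65/2.
Arcadia's profit: (65/2 - 9)·(47/2) = 552.2500.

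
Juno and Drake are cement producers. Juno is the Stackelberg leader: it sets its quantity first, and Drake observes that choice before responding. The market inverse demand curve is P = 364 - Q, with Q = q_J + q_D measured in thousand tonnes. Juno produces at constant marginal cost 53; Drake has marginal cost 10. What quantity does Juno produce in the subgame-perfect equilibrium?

The follower Drake best-responds to any q_J: π_D = (364 - Q)q_D - 10q_D.
Setting the follower's marginal profit to zero, 354 - q_J - 2q_D = 0, i.e. q_D = (354 - q_J)/2.
Juno substitutes q_D(q_J) into its own profit: π_J = q_J(364 - q_J - (354 - q_J)/2) - 53q_J = (187 - (1/2)q_J)q_J - 53q_J.
The leader's first-order condition 134 - q_J = 0 yields q_J = 134.
Then q_D = (354 - 134)/2 = 110.

134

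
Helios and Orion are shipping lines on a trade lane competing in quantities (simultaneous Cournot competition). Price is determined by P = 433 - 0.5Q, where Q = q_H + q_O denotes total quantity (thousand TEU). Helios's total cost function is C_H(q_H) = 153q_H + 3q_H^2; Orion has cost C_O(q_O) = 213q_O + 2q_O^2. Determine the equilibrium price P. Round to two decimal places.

Helios's profit: π_H = (433 - 0.5Q)q_H - (153q_H + 3q_H²). Setting ∂π_H/∂q_H = 0: 280 - 7q_H - (1/2)(q_O) = 0.
Orion's first-order condition: 220 - 5q_O - (1/2)(q_H) = 0.
Rearranging gives the reaction functions q_H = (280 - (1/2)q_O)/7 and q_O = (220 - (1/2)q_H)/5.
Solving the pair: q_H = 37.1223, q_O = 40.2878.
Total output Q = 77.4101, so price P = 433 - (1/2)·77.4101 = 394.2950.

394.29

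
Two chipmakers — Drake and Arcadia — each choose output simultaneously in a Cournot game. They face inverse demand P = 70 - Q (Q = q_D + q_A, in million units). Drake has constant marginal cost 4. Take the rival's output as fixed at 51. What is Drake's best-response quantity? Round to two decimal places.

7.50

With the rival's output fixed at 51, Drake's profit is π_D = (70 - 51 - q_D)q_D - (4q_D) = (19 - q_D)q_D - (4q_D).
∂π_D/∂q_D = 15 - 2q_D = 0, so q_D = 15/2.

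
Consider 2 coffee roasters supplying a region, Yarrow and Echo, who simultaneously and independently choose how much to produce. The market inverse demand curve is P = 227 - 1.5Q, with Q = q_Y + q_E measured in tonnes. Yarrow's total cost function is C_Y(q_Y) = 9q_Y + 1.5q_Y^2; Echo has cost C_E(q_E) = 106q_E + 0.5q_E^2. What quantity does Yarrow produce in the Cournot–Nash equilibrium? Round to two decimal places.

31.75

Yarrow's profit: π_Y = (227 - 1.5Q)q_Y - (9q_Y + (3/2)q_Y²). Setting ∂π_Y/∂q_Y = 0: 218 - 6q_Y - (3/2)(q_E) = 0.
Echo's first-order condition: 121 - 4q_E - (3/2)(q_Y) = 0.
Rearranging gives the reaction functions q_Y = (218 - (3/2)q_E)/6 and q_E = (121 - (3/2)q_Y)/4.
Solving the pair: q_Y = 31.7471, q_E = 532/29.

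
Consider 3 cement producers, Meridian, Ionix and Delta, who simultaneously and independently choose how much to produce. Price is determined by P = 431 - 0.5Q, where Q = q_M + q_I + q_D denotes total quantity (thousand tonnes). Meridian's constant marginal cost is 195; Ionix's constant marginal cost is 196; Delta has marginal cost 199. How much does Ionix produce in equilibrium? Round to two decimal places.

118.50

Meridian's profit: π_M = (431 - 0.5Q)q_M - (195q_M). Setting ∂π_M/∂q_M = 0: 236 - q_M - (1/2)(q_I + q_D) = 0.
Ionix's profit: π_I = (431 - 0.5Q)q_I - (196q_I). Setting ∂π_I/∂q_I = 0: 235 - q_I - (1/2)(q_M + q_D) = 0.
Delta's first-order condition: 232 - q_D - (1/2)(q_M + q_I) = 0.
Adding the 3 first-order conditions: 703 − 2Q = 0, so Q = 703/2.
Back-substituting: q_M = (236 − 703/4)/(1/2) = 241/2, q_I = (235 − 703/4)/(1/2) = 237/2, q_D = (232 − 703/4)/(1/2) = 225/2.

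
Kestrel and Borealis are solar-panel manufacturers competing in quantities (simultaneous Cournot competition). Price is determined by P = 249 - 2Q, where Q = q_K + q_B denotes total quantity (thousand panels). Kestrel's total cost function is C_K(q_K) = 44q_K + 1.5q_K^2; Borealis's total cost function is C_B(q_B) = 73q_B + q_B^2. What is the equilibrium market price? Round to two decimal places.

Kestrel's profit: π_K = (249 - 2Q)q_K - (44q_K + (3/2)q_K²). Setting ∂π_K/∂q_K = 0: 205 - 7q_K - 2(q_B) = 0.
Borealis's profit: π_B = (249 - 2Q)q_B - (73q_B + q_B²). Setting ∂π_B/∂q_B = 0: 176 - 6q_B - 2(q_K) = 0.
Best responses: q_K = (205 - 2q_B)/7, q_B = (176 - 2q_K)/6.
Solving the pair: q_K = 439/19, q_B = 411/19.
Total output Q = 850/19, so price P = 249 - 2·(850/19) = 159.5263.

159.53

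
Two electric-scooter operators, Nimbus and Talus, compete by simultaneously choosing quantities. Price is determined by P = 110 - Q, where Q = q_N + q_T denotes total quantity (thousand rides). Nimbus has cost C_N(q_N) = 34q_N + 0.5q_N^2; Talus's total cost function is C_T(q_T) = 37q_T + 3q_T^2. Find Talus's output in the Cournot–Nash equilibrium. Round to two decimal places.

Nimbus's profit: π_N = (110 - Q)q_N - (34q_N + (1/2)q_N²). Setting ∂π_N/∂q_N = 0: 76 - 3q_N - (q_T) = 0.
Talus's first-order condition: 73 - 8q_T - (q_N) = 0.
Rearranging gives the reaction functions q_N = (76 - q_T)/3 and q_T = (73 - q_N)/8.
Substituting one into the other gives q_N = 535/23 and q_T = 143/23.

6.22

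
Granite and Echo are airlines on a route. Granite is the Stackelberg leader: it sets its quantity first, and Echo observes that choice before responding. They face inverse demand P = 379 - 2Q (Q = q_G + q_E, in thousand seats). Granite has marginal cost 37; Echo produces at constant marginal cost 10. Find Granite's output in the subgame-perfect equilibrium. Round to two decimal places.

78.75

The follower Echo best-responds to any q_G: π_E = (379 - 2Q)q_E - 10q_E.
Setting the follower's marginal profit to zero, 369 - 2q_G - 4q_E = 0, i.e. q_E = (369 - 2q_G)/4.
The leader anticipates this reaction. Substituting into P = 379 - 2Q gives P = 389/2 - q_G, so π_G = (389/2 - q_G)q_G - 37q_G.
Leader FOC: 315/2 - 2q_G = 0, so q_G = 315/4.
Then q_E = (369 - 2·(315/4))/4 = 423/8.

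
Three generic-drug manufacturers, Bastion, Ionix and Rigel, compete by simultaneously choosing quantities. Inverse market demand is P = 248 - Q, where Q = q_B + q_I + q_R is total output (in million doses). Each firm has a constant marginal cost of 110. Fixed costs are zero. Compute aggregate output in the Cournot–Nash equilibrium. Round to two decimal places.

Each firm earns π_i = (248 - Q)q_i - 110q_i.
Setting ∂π_i/∂q_i = 0 with rivals' quantities fixed: 138 - 2q_i - Σ_{j≠i} q_j = 0.
With identical firms every q_j equals q_i, so Σ_{j≠i} q_j = 2q_i and 138 = 4q_i, giving q_i = 69/2.
Total output Q = 69/2 + 69/2 + 69/2 = 207/2.

103.50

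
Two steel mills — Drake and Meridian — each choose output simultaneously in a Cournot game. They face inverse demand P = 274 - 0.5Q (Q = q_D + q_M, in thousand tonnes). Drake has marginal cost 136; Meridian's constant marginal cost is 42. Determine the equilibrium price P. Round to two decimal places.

Drake's profit: π_D = (274 - 0.5Q)q_D - (136q_D). Setting ∂π_D/∂q_D = 0: 138 - q_D - (1/2)(q_M) = 0.
Meridian's first-order condition: 232 - q_M - (1/2)(q_D) = 0.
So q_D = (138 - (1/2)q_M) and q_M = (232 - (1/2)q_D).
Solving the pair: q_D = 88/3, q_M = 652/3.
Total output Q = 740/3, so price P = 274 - (1/2)·(740/3) = 452/3.

150.67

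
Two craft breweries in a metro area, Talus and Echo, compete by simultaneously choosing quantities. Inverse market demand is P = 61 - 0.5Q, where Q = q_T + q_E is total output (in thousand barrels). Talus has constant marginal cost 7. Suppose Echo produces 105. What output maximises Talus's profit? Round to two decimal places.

1.50

With the rival's output fixed at 105, Talus's profit is π_T = (61 - (1/2)·105 - (1/2)q_T)q_T - (7q_T) = (17/2 - (1/2)q_T)q_T - (7q_T).
∂π_T/∂q_T = 3/2 - q_T = 0, so q_T = 3/2.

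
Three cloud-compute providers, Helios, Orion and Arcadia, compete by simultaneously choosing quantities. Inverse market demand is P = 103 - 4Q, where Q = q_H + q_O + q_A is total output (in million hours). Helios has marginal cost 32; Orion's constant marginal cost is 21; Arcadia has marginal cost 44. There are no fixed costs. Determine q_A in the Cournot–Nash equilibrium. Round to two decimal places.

Helios's profit: π_H = (103 - 4Q)q_H - (32q_H). Setting ∂π_H/∂q_H = 0: 71 - 8q_H - 4(q_O + q_A) = 0.
Orion's first-order condition: 82 - 8q_O - 4(q_H + q_A) = 0.
Arcadia's profit: π_A = (103 - 4Q)q_A - (44q_A). Setting ∂π_A/∂q_A = 0: 59 - 8q_A - 4(q_H + q_O) = 0.
Adding the 3 first-order conditions: 212 − 16Q = 0, so Q = 53/4.
Back-substituting: q_H = (71 − 53)/4 = 9/2, q_O = (82 − 53)/4 = 29/4, q_A = (59 − 53)/4 = 3/2.

1.50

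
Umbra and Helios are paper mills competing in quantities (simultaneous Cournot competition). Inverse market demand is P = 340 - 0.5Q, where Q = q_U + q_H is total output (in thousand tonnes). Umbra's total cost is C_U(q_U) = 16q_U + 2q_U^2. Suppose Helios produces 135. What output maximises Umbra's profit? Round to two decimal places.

With the rival's output fixed at 135, Umbra's profit is π_U = (340 - (1/2)·135 - (1/2)q_U)q_U - (16q_U + 2q_U²) = (545/2 - (1/2)q_U)q_U - (16q_U + 2q_U²).
∂π_U/∂q_U = 513/2 - 5q_U = 0, so q_U = 513/10.

51.30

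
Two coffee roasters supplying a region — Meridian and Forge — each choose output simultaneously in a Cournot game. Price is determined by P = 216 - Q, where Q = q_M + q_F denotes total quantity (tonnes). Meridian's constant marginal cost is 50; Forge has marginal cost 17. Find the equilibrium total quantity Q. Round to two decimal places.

Meridian's profit: π_M = (216 - Q)q_M - (50q_M). Setting ∂π_M/∂q_M = 0: 166 - 2q_M - (q_F) = 0.
Forge's profit: π_F = (216 - Q)q_F - (17q_F). Setting ∂π_F/∂q_F = 0: 199 - 2q_F - (q_M) = 0.
Best responses: q_M = (166 - q_F)/2, q_F = (199 - q_M)/2.
Substituting one into the other gives q_M = 133/3 and q_F = 232/3.
Total output Q = 133/3 + 232/3 = 365/3.

121.67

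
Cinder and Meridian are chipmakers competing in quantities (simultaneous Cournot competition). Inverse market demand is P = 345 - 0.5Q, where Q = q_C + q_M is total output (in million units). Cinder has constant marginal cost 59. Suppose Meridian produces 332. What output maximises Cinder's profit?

With the rival's output fixed at 332, Cinder's profit is π_C = (345 - (1/2)·332 - (1/2)q_C)q_C - (59q_C) = (179 - (1/2)q_C)q_C - (59q_C).
∂π_C/∂q_C = 120 - q_C = 0, so q_C = 120.

120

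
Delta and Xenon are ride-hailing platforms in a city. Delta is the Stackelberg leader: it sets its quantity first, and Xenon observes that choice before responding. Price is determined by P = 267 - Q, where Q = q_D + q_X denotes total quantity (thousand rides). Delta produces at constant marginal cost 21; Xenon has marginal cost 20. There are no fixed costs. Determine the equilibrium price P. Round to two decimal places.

82.25

Solve by backward induction. Given q_D, the follower Xenon maximises π_X = (267 - q_D - q_X)q_X - 20q_X.
Follower FOC: 247 - q_D - 2q_X = 0, so q_X(q_D) = (247 - q_D)/2.
Delta substitutes q_X(q_D) into its own profit: π_D = q_D(267 - q_D - (247 - q_D)/2) - 21q_D = (287/2 - (1/2)q_D)q_D - 21q_D.
Leader FOC: 245/2 - q_D = 0, so q_D = 245/2.
Then q_X = (247 - 245/2)/2 = 249/4.
Total output Q = 739/4, so price P = 267 - 739/4 = 329/4.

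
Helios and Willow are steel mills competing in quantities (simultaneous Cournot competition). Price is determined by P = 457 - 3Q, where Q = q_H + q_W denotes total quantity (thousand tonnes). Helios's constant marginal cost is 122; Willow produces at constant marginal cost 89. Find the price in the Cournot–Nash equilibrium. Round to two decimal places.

222.67

Helios's profit: π_H = (457 - 3Q)q_H - (122q_H). Setting ∂π_H/∂q_H = 0: 335 - 6q_H - 3(q_W) = 0.
Willow's first-order condition: 368 - 6q_W - 3(q_H) = 0.
So q_H = (335 - 3q_W)/6 and q_W = (368 - 3q_H)/6.
Solving the pair: q_H = 302/9, q_W = 401/9.
Total output Q = 703/9, so price P = 457 - 3·(703/9) = 668/3.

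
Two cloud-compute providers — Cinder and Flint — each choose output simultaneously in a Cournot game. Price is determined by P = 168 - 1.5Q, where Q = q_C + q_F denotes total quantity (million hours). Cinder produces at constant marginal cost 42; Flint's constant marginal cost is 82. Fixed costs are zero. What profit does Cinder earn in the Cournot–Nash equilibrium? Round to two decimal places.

2041.19

Cinder's profit: π_C = (168 - 1.5Q)q_C - (42q_C). Setting ∂π_C/∂q_C = 0: 126 - 3q_C - (3/2)(q_F) = 0.
Flint's profit: π_F = (168 - 1.5Q)q_F - (82q_F). Setting ∂π_F/∂q_F = 0: 86 - 3q_F - (3/2)(q_C) = 0.
Rearranging gives the reaction functions q_C = (126 - (3/2)q_F)/3 and q_F = (86 - (3/2)q_C)/3.
Substituting one into the other gives q_C = 332/9 and q_F = 92/9.
Price P = 168 - (3/2)·(424/9) = 292/3.
Cinder's profit: (292/3 - 42)·(332/9) = 2041.1852.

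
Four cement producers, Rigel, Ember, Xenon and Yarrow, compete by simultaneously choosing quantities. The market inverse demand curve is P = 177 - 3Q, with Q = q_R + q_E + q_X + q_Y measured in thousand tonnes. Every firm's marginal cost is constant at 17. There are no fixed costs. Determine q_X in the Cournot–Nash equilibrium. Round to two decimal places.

10.67

A representative firm's profit is π_i = q_i(177 - 3Q) - 17q_i.
Setting ∂π_i/∂q_i = 0 with rivals' quantities fixed: 160 - 6q_i - 3·Σ_{j≠i} q_j = 0.
With identical firms every q_j equals q_i, so Σ_{j≠i} q_j = 3q_i and 160 = 15q_i, giving q_i = 32/3.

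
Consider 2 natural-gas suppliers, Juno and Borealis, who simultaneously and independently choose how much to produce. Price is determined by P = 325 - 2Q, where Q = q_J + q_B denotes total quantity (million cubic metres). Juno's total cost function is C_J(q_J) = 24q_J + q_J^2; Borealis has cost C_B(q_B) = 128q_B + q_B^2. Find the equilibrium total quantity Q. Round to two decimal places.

Juno's profit: π_J = (325 - 2Q)q_J - (24q_J + q_J²). Setting ∂π_J/∂q_J = 0: 301 - 6q_J - 2(q_B) = 0.
Borealis's profit: π_B = (325 - 2Q)q_B - (128q_B + q_B²). Setting ∂π_B/∂q_B = 0: 197 - 6q_B - 2(q_J) = 0.
Best responses: q_J = (301 - 2q_B)/6, q_B = (197 - 2q_J)/6.
Substituting one into the other gives q_J = 353/8 and q_B = 145/8.
Total output Q = 353/8 + 145/8 = 249/4.

62.25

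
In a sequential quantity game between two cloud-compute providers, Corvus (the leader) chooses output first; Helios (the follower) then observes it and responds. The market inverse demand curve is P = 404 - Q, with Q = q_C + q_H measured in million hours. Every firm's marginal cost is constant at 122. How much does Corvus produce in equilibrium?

141

The follower Helios best-responds to any q_C: π_H = (404 - Q)q_H - 122q_H.
∂π_H/∂q_H = 282 - q_C - 2q_H = 0 gives the reaction function q_H = (282 - q_C)/2.
The leader anticipates this reaction. Substituting into P = 404 - Q gives P = 263 - (1/2)q_C, so π_C = (263 - (1/2)q_C)q_C - 122q_C.
Leader FOC: 141 - q_C = 0, so q_C = 141.
Then q_H = (282 - 141)/2 = 141/2.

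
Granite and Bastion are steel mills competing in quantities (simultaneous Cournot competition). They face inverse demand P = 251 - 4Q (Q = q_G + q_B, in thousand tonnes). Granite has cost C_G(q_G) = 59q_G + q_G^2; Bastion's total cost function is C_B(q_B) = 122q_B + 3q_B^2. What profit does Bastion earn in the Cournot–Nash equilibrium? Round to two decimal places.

Granite's profit: π_G = (251 - 4Q)q_G - (59q_G + q_G²). Setting ∂π_G/∂q_G = 0: 192 - 10q_G - 4(q_B) = 0.
Bastion's profit: π_B = (251 - 4Q)q_B - (122q_B + 3q_B²). Setting ∂π_B/∂q_B = 0: 129 - 14q_B - 4(q_G) = 0.
So q_G = (192 - 4q_B)/10 and q_B = (129 - 4q_G)/14.
Solving the pair: q_G = 543/31, q_B = 261/62.
Price P = 251 - 4·(1347/62) = 164.0968.
Bastion's profit: 164.0968·(261/62) - 122·(261/62) - 3(261/62)² = 124.0497.

124.05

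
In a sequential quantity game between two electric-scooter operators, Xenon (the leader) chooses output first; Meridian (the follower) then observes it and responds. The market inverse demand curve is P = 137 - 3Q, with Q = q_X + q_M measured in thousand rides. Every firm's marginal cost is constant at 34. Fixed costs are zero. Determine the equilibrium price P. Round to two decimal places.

Solve by backward induction. Given q_X, the follower Meridian maximises π_M = (137 - 3q_X - 3q_M)q_M - 34q_M.
Follower FOC: 103 - 3q_X - 6q_M = 0, so q_M(q_X) = (103 - 3q_X)/6.
Xenon substitutes q_M(q_X) into its own profit: π_X = q_X(137 - 3q_X - (103 - 3q_X)/2) - 34q_X = (171/2 - (3/2)q_X)q_X - 34q_X.
Maximising: ∂π_X/∂q_X = 103/2 - 3q_X = 0, giving q_X = 103/6.
Then q_M = (103 - 3·(103/6))/6 = 103/12.
Total output Q = 103/4, so price P = 137 - 3·(103/4) = 239/4.

59.75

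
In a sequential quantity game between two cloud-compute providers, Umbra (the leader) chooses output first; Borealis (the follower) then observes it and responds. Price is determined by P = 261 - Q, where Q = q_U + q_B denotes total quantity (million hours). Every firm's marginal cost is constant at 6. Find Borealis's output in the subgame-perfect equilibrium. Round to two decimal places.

Solve by backward induction. Given q_U, the follower Borealis maximises π_B = (261 - q_U - q_B)q_B - 6q_B.
∂π_B/∂q_B = 255 - q_U - 2q_B = 0 gives the reaction function q_B = (255 - q_U)/2.
The leader anticipates this reaction. Substituting into P = 261 - Q gives P = 267/2 - (1/2)q_U, so π_U = (267/2 - (1/2)q_U)q_U - 6q_U.
The leader's first-order condition 255/2 - q_U = 0 yields q_U = 255/2.
Then q_B = (255 - 255/2)/2 = 255/4.

63.75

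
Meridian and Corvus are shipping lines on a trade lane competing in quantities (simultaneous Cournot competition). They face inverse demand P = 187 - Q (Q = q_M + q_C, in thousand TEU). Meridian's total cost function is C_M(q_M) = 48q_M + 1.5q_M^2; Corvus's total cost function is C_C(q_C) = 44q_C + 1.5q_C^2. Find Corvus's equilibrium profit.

1440

Meridian's profit: π_M = (187 - Q)q_M - (48q_M + (3/2)q_M²). Setting ∂π_M/∂q_M = 0: 139 - 5q_M - (q_C) = 0.
Corvus's first-order condition: 143 - 5q_C - (q_M) = 0.
Rearranging gives the reaction functions q_M = (139 - q_C)/5 and q_C = (143 - q_M)/5.
Solving the pair: q_M = 23, q_C = 24.
Price P = 187 - 47 = 140.
Corvus's profit: 140·24 - 44·24 - (3/2)·24² = 1440.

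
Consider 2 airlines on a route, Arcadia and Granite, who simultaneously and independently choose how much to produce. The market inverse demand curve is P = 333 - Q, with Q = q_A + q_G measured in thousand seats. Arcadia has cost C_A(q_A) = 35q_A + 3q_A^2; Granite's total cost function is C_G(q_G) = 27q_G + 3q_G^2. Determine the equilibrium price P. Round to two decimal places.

265.89

Arcadia's profit: π_A = (333 - Q)q_A - (35q_A + 3q_A²). Setting ∂π_A/∂q_A = 0: 298 - 8q_A - (q_G) = 0.
Granite's first-order condition: 306 - 8q_G - (q_A) = 0.
Rearranging gives the reaction functions q_A = (298 - q_G)/8 and q_G = (306 - q_A)/8.
Substituting one into the other gives q_A = 32.9841 and q_G = 34.1270.
Total output Q = 604/9, so price P = 333 - 604/9 = 265.8889.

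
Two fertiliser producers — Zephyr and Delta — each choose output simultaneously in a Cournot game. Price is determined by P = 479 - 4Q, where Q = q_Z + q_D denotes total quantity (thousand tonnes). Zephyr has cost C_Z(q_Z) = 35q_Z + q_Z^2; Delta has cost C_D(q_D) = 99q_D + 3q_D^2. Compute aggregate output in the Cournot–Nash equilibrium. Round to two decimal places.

Zephyr's profit: π_Z = (479 - 4Q)q_Z - (35q_Z + q_Z²). Setting ∂π_Z/∂q_Z = 0: 444 - 10q_Z - 4(q_D) = 0.
Delta's profit: π_D = (479 - 4Q)q_D - (99q_D + 3q_D²). Setting ∂π_D/∂q_D = 0: 380 - 14q_D - 4(q_Z) = 0.
Best responses: q_Z = (444 - 4q_D)/10, q_D = (380 - 4q_Z)/14.
Substituting one into the other gives q_Z = 1174/31 and q_D = 506/31.
Total output Q = 1174/31 + 506/31 = 1680/31.

54.19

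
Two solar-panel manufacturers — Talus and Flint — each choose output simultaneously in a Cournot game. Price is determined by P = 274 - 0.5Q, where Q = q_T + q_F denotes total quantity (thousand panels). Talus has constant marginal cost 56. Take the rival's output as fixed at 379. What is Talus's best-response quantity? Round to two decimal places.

With the rival's output fixed at 379, Talus's profit is π_T = (274 - (1/2)·379 - (1/2)q_T)q_T - (56q_T) = (169/2 - (1/2)q_T)q_T - (56q_T).
∂π_T/∂q_T = 57/2 - q_T = 0, so q_T = 57/2.

28.50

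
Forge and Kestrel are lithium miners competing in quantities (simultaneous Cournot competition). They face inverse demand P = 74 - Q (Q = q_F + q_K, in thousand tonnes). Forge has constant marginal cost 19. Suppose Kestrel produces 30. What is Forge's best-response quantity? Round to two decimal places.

With the rival's output fixed at 30, Forge's profit is π_F = (74 - 30 - q_F)q_F - (19q_F) = (44 - q_F)q_F - (19q_F).
∂π_F/∂q_F = 25 - 2q_F = 0, so q_F = 25/2.

12.50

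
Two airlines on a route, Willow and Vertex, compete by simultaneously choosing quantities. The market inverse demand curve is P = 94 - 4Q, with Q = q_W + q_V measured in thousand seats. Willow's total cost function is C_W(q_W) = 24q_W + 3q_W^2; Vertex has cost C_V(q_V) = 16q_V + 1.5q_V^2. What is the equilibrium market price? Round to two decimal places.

57.19

Willow's profit: π_W = (94 - 4Q)q_W - (24q_W + 3q_W²). Setting ∂π_W/∂q_W = 0: 70 - 14q_W - 4(q_V) = 0.
Vertex's profit: π_V = (94 - 4Q)q_V - (16q_V + (3/2)q_V²). Setting ∂π_V/∂q_V = 0: 78 - 11q_V - 4(q_W) = 0.
Best responses: q_W = (70 - 4q_V)/14, q_V = (78 - 4q_W)/11.
Substituting one into the other gives q_W = 229/69 and q_V = 406/69.
Total output Q = 635/69, so price P = 94 - 4·(635/69) = 57.1884.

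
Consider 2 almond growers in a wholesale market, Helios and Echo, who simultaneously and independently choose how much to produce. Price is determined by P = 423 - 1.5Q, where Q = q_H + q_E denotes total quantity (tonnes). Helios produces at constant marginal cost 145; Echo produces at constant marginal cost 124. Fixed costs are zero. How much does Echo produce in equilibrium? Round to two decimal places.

71.11

Helios's profit: π_H = (423 - 1.5Q)q_H - (145q_H). Setting ∂π_H/∂q_H = 0: 278 - 3q_H - (3/2)(q_E) = 0.
Echo's first-order condition: 299 - 3q_E - (3/2)(q_H) = 0.
So q_H = (278 - (3/2)q_E)/3 and q_E = (299 - (3/2)q_H)/3.
Solving the pair: q_H = 514/9, q_E = 640/9.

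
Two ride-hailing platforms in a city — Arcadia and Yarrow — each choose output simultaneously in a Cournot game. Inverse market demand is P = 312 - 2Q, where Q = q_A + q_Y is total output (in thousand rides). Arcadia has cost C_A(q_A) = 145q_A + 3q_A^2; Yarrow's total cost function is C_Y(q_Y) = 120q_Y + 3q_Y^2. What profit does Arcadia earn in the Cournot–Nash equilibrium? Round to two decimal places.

Arcadia's profit: π_A = (312 - 2Q)q_A - (145q_A + 3q_A²). Setting ∂π_A/∂q_A = 0: 167 - 10q_A - 2(q_Y) = 0.
Yarrow's first-order condition: 192 - 10q_Y - 2(q_A) = 0.
Best responses: q_A = (167 - 2q_Y)/10, q_Y = (192 - 2q_A)/10.
Substituting one into the other gives q_A = 643/48 and q_Y = 793/48.
Price P = 312 - 2·(359/12) = 1513/6.
Arcadia's profit: (1513/6)·(643/48) - 145·(643/48) - 3(643/48)² = 897.2418.

897.24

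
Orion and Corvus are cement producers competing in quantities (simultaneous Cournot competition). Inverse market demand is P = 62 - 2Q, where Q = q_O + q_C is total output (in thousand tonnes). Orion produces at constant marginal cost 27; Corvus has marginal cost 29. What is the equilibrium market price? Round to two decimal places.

39.33

Orion's profit: π_O = (62 - 2Q)q_O - (27q_O). Setting ∂π_O/∂q_O = 0: 35 - 4q_O - 2(q_C) = 0.
Corvus's profit: π_C = (62 - 2Q)q_C - (29q_C). Setting ∂π_C/∂q_C = 0: 33 - 4q_C - 2(q_O) = 0.
So q_O = (35 - 2q_C)/4 and q_C = (33 - 2q_O)/4.
Substituting one into the other gives q_O = 37/6 and q_C = 31/6.
Total output Q = 34/3, so price P = 62 - 2·(34/3) = 118/3.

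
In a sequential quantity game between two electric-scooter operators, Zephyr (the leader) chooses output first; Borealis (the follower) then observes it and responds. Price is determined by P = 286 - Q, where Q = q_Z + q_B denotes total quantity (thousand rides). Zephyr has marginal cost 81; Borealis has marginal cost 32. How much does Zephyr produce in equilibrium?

78

The follower Borealis best-responds to any q_Z: π_B = (286 - Q)q_B - 32q_B.
∂π_B/∂q_B = 254 - q_Z - 2q_B = 0 gives the reaction function q_B = (254 - q_Z)/2.
Zephyr substitutes q_B(q_Z) into its own profit: π_Z = q_Z(286 - q_Z - (254 - q_Z)/2) - 81q_Z = (159 - (1/2)q_Z)q_Z - 81q_Z.
Maximising: ∂π_Z/∂q_Z = 78 - q_Z = 0, giving q_Z = 78.
Then q_B = (254 - 78)/2 = 88.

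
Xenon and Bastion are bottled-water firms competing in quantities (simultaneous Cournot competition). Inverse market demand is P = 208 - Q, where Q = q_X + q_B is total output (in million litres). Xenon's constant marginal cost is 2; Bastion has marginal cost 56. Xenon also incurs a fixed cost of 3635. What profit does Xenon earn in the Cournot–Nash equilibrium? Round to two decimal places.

3876.11

Xenon's profit: π_X = (208 - Q)q_X - (2q_X). Setting ∂π_X/∂q_X = 0: 206 - 2q_X - (q_B) = 0.
Bastion's first-order condition: 152 - 2q_B - (q_X) = 0.
Rearranging gives the reaction functions q_X = (206 - q_B)/2 and q_B = (152 - q_X)/2.
Solving the pair: q_X = 260/3, q_B = 98/3.
Price P = 208 - 358/3 = 266/3.
Xenon's profit: (266/3 - 2)·(260/3) - 3635 = 3876.1111.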